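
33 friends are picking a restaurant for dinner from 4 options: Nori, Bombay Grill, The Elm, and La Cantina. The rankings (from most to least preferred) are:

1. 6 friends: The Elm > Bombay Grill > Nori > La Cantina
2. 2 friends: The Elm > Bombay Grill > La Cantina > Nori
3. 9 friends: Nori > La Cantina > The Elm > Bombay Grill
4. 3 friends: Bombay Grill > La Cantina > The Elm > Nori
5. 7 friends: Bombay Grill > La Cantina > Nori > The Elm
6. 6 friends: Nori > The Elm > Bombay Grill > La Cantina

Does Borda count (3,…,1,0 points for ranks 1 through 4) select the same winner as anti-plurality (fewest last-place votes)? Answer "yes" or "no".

Borda — scores: Nori 58, Bombay Grill 52, The Elm 48, La Cantina 40. Winner: Nori.
Anti-plurality — last-place votes: Nori 5, Bombay Grill 9, The Elm 7, La Cantina 12. Winner: Nori.
The two methods agree.

yes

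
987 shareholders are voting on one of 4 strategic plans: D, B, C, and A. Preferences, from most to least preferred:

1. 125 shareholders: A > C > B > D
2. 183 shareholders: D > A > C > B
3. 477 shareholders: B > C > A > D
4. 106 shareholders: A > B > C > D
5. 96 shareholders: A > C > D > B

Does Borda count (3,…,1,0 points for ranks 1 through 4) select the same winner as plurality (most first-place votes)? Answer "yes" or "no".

Borda — scores: D 645, B 1768, C 1685, A 1824. Winner: A.
Plurality — first-place votes: D 183, B 477, C 0, A 327. Winner: B.
The two methods disagree.

no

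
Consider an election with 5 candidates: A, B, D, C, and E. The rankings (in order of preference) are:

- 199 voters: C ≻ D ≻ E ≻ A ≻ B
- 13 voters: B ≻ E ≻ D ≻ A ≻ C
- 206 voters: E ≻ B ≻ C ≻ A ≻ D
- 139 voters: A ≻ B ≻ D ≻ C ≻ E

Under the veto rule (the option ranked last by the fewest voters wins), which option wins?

A

Last-place votes: A 0, B 199, D 206, C 13, E 139.
A is ranked last by the fewest voters, so A wins.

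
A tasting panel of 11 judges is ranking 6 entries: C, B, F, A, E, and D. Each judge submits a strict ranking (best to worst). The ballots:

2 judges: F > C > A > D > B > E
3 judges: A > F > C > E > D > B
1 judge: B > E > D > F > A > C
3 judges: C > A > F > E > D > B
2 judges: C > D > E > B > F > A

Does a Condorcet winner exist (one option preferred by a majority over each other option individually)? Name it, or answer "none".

none

Checking pairwise contests:
F beats C 6–5.
C beats B 10–1.
A beats F 6–5.
C beats A 7–4.
C beats E 10–1.
C beats D 10–1.
Every option loses at least one head-to-head, so there is no Condorcet winner.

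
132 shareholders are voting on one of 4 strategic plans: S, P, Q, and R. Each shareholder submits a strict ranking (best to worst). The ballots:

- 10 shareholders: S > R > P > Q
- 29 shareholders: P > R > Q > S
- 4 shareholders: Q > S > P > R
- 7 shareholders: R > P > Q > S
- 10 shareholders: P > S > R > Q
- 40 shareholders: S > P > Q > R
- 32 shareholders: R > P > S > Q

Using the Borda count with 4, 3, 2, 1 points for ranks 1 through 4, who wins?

P

S: 10·4 + 29·1 + 4·3 + 7·1 + 10·3 + 40·4 + 32·2 = 342
P: 10·2 + 29·4 + 4·2 + 7·3 + 10·4 + 40·3 + 32·3 = 421
Q: 10·1 + 29·2 + 4·4 + 7·2 + 10·1 + 40·2 + 32·1 = 220
R: 10·3 + 29·3 + 4·1 + 7·4 + 10·2 + 40·1 + 32·4 = 337
P has the highest Borda score (421).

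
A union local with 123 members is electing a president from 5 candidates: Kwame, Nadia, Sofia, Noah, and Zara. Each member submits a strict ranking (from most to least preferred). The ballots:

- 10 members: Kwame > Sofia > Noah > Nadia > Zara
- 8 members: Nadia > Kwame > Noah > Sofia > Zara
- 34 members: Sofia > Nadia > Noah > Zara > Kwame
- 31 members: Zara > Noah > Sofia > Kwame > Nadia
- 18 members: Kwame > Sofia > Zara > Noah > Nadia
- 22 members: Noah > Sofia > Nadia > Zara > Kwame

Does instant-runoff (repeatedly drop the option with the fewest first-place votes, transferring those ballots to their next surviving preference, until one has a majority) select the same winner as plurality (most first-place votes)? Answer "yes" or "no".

yes

Instant-runoff — R1 Kwame 28, Nadia 8, Sofia 34, Noah 22, Zara 31 (Nadia out); R2 Kwame 36, Sofia 34, Noah 22, Zara 31 (Noah out); R3 Kwame 36, Sofia 56, Zara 31 (Zara out); R4 Kwame 36, Sofia 87 (Sofia winner). Winner: Sofia.
Plurality — first-place votes: Kwame 28, Nadia 8, Sofia 34, Noah 22, Zara 31. Winner: Sofia.
The two methods agree.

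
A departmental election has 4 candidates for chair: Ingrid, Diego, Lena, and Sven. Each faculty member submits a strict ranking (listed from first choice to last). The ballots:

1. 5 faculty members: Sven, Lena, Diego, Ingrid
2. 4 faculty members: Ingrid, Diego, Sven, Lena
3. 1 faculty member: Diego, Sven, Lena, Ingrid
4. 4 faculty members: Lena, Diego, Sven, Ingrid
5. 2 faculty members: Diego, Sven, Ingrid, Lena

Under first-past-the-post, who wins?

First-place votes: Ingrid 4, Diego 3, Lena 4, Sven 5.
Sven has the most first-place votes.

Sven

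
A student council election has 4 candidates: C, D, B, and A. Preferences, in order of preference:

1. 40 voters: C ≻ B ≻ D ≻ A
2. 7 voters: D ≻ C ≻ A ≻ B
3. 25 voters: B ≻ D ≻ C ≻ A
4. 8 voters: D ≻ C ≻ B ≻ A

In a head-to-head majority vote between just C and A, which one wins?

C

Voters preferring C to A: 80; preferring A to C: 0.
C wins the head-to-head.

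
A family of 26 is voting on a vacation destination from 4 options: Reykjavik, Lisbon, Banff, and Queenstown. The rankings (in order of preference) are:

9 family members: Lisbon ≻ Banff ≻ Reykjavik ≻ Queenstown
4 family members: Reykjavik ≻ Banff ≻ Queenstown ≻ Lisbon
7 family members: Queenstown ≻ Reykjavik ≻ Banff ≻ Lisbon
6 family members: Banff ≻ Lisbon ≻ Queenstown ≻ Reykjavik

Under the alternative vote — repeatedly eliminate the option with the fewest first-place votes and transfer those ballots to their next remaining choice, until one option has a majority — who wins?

Banff

Round 1: Reykjavik 4, Lisbon 9, Banff 6, Queenstown 7. Eliminate Reykjavik.
Round 2: Lisbon 9, Banff 10, Queenstown 7. Eliminate Queenstown.
Round 3: Lisbon 9, Banff 17. Banff has a majority.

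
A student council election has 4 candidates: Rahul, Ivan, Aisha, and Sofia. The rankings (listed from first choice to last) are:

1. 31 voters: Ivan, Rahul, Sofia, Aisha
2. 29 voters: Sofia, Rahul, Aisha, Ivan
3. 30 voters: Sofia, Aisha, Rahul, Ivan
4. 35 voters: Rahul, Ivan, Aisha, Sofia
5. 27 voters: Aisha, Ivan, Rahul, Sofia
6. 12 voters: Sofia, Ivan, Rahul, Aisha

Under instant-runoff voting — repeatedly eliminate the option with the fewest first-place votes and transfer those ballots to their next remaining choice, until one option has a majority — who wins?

Ivan

Round 1: Rahul 35, Ivan 31, Aisha 27, Sofia 71. Eliminate Aisha.
Round 2: Rahul 35, Ivan 58, Sofia 71. Eliminate Rahul.
Round 3: Ivan 93, Sofia 71. Ivan has a majority.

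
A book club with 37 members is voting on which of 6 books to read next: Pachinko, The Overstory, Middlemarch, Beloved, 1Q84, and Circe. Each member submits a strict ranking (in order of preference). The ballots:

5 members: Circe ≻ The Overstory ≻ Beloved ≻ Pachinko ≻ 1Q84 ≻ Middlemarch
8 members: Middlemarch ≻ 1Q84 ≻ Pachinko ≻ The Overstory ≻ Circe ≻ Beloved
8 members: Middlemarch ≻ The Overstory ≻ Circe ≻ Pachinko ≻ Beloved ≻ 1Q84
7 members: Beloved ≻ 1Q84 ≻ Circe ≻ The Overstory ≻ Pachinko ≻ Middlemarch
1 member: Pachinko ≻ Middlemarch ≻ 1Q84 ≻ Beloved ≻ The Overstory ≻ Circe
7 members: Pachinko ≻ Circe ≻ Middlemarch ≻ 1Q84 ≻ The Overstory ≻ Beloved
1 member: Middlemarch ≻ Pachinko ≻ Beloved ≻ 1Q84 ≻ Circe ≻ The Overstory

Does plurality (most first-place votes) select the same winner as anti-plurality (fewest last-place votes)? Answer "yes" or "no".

Plurality — first-place votes: Pachinko 8, The Overstory 0, Middlemarch 17, Beloved 7, 1Q84 0, Circe 5. Winner: Middlemarch.
Anti-plurality — last-place votes: Pachinko 0, The Overstory 1, Middlemarch 12, Beloved 15, 1Q84 8, Circe 1. Winner: Pachinko.
The two methods disagree.

no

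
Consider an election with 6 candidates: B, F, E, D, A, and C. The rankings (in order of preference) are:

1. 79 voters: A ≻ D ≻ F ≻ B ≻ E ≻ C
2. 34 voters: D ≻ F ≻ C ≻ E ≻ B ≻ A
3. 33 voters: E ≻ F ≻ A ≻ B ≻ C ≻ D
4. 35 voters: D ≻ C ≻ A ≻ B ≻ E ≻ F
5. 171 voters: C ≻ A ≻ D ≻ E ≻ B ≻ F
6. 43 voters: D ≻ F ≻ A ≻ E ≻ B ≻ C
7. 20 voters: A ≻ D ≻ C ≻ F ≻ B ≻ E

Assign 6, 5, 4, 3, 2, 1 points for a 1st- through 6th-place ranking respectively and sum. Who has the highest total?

A

B: 79·3 + 34·2 + 33·3 + 35·3 + 171·2 + 43·2 + 20·2 = 977
F: 79·4 + 34·5 + 33·5 + 35·1 + 171·1 + 43·5 + 20·3 = 1132
E: 79·2 + 34·3 + 33·6 + 35·2 + 171·3 + 43·3 + 20·1 = 1190
D: 79·5 + 34·6 + 33·1 + 35·6 + 171·4 + 43·6 + 20·5 = 1884
A: 79·6 + 34·1 + 33·4 + 35·4 + 171·5 + 43·4 + 20·6 = 1927
C: 79·1 + 34·4 + 33·2 + 35·5 + 171·6 + 43·1 + 20·4 = 1605
A has the highest Borda score (1927).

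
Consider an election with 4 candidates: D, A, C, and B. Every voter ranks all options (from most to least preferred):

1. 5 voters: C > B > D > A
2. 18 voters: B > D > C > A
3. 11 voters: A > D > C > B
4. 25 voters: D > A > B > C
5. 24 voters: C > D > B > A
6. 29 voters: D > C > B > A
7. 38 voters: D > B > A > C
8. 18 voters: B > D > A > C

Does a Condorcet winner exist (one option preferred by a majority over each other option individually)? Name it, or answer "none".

D vs A: 157–11 for D.
D vs C: 139–29 for D.
D vs B: 127–41 for D.
D beats every other option head-to-head.

D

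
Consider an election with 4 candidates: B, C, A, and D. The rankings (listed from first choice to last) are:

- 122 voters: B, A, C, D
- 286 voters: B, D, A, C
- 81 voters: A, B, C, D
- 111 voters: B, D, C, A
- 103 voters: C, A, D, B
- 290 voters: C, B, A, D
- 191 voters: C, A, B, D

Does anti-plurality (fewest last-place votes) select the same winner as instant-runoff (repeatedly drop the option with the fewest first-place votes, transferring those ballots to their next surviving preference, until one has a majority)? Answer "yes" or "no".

Anti-plurality — last-place votes: B 103, C 286, A 111, D 684. Winner: B.
Instant-runoff — R1 B 519, C 584, A 81, D 0 (D out); R2 B 519, C 584, A 81 (A out); R3 B 600, C 584 (B winner). Winner: B.
The two methods agree.

yes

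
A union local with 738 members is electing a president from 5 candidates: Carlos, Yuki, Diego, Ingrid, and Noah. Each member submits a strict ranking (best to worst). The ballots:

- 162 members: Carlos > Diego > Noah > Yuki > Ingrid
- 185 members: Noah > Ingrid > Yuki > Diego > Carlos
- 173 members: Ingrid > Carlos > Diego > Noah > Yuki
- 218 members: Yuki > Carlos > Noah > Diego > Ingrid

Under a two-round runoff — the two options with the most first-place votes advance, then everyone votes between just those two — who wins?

Round 1 first-place votes: Carlos 162, Yuki 218, Diego 0, Ingrid 173, Noah 185.
Yuki and Noah advance.
Runoff: Yuki is preferred to Noah by 218 voters; Noah by 520.
Noah wins the runoff.

Noah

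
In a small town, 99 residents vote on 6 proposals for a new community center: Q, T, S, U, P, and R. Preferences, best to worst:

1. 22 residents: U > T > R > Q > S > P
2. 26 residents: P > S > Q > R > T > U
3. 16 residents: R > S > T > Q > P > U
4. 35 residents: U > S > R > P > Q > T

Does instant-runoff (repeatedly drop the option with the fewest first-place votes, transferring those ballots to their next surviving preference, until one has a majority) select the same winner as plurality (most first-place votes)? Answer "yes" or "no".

Instant-runoff — R1 Q 0, T 0, S 0, U 57, P 26, R 16 (U winner). Winner: U.
Plurality — first-place votes: Q 0, T 0, S 0, U 57, P 26, R 16. Winner: U.
The two methods agree.

yes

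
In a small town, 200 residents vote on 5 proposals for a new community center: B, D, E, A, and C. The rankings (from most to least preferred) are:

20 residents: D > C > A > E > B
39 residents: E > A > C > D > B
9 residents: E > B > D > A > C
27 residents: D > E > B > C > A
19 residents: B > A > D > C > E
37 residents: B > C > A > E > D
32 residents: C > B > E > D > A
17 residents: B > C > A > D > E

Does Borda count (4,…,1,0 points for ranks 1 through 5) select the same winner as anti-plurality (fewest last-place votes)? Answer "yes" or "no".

Borda — scores: B 469, D 332, E 394, A 331, C 474. Winner: C.
Anti-plurality — last-place votes: B 59, D 37, E 36, A 59, C 9. Winner: C.
The two methods agree.

yes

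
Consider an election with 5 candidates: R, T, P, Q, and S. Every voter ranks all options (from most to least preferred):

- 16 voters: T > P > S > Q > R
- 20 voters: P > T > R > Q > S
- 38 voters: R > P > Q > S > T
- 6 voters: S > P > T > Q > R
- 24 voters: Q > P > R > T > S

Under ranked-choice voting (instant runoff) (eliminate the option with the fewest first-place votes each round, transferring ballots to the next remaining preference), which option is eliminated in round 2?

Round 1: R 38, T 16, P 20, Q 24, S 6. Eliminate S.
Round 2: R 38, T 16, P 26, Q 24. Eliminate T.

T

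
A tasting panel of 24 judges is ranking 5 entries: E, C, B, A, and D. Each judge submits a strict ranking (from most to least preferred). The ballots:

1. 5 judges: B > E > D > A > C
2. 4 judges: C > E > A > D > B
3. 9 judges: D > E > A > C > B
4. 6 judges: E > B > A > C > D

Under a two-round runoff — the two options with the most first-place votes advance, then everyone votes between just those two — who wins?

Round 1 first-place votes: E 6, C 4, B 5, A 0, D 9.
D and E advance.
Runoff: D is preferred to E by 9 voters; E by 15.
E wins the runoff.

E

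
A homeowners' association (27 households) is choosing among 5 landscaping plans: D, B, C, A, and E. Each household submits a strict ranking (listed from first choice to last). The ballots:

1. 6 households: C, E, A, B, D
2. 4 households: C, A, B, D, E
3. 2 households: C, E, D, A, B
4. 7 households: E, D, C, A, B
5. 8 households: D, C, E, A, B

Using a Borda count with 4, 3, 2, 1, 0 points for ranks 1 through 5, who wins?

C

D: 6·0 + 4·1 + 2·2 + 7·3 + 8·4 = 61
B: 6·1 + 4·2 + 2·0 + 7·0 + 8·0 = 14
C: 6·4 + 4·4 + 2·4 + 7·2 + 8·3 = 86
A: 6·2 + 4·3 + 2·1 + 7·1 + 8·1 = 41
E: 6·3 + 4·0 + 2·3 + 7·4 + 8·2 = 68
C has the highest Borda score (86).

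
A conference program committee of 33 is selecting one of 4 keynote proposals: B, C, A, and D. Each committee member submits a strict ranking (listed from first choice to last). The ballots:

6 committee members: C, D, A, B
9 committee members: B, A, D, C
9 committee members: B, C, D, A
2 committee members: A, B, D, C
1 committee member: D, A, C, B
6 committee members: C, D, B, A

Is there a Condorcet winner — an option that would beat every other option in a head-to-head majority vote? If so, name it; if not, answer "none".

B vs C: 20–13 for B.
B vs A: 24–9 for B.
B vs D: 20–13 for B.
B beats every other option head-to-head.

B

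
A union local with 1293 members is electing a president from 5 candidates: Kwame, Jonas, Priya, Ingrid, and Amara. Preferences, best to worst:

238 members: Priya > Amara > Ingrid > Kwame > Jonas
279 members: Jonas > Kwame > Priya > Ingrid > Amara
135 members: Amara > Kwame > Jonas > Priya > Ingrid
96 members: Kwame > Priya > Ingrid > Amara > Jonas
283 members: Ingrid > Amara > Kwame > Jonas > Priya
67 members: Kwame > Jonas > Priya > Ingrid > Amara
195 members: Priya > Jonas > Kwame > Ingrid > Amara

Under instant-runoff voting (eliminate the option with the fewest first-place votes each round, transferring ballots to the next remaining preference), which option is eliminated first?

Amara

Round 1: Kwame 163, Jonas 279, Priya 433, Ingrid 283, Amara 135. Eliminate Amara.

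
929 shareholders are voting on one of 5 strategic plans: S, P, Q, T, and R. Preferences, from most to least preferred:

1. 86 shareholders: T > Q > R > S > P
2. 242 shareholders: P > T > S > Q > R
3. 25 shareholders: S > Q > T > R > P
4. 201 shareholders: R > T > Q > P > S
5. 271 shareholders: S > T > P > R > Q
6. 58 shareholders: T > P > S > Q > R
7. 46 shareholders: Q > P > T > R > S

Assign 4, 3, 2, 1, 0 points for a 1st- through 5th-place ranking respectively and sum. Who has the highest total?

T

S: 86·1 + 242·2 + 25·4 + 201·0 + 271·4 + 58·2 + 46·0 = 1870
P: 86·0 + 242·4 + 25·0 + 201·1 + 271·2 + 58·3 + 46·3 = 2023
Q: 86·3 + 242·1 + 25·3 + 201·2 + 271·0 + 58·1 + 46·4 = 1219
T: 86·4 + 242·3 + 25·2 + 201·3 + 271·3 + 58·4 + 46·2 = 2860
R: 86·2 + 242·0 + 25·1 + 201·4 + 271·1 + 58·0 + 46·1 = 1318
T has the highest Borda score (2860).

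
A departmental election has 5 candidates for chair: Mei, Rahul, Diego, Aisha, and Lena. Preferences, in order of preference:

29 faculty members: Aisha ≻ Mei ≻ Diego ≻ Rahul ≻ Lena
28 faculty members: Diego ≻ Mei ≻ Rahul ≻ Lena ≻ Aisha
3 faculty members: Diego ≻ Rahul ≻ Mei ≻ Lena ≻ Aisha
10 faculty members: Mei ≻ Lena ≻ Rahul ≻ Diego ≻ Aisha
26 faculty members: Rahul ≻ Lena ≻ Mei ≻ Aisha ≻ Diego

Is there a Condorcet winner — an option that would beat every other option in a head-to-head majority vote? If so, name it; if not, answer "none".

Mei

Mei vs Rahul: 67–29 for Mei.
Mei vs Diego: 65–31 for Mei.
Mei vs Aisha: 67–29 for Mei.
Mei vs Lena: 70–26 for Mei.
Mei beats every other option head-to-head.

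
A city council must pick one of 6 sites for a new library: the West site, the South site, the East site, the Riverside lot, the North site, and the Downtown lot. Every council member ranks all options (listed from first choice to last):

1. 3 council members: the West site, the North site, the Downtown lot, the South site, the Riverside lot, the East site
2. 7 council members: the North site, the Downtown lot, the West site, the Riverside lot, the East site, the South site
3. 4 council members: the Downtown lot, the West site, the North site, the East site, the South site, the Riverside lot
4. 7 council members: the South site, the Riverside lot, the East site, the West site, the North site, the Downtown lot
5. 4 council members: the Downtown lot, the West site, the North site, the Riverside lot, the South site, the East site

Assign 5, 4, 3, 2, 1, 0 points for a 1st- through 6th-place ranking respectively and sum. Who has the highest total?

the West site: 3·5 + 7·3 + 4·4 + 7·2 + 4·4 = 82
the South site: 3·2 + 7·0 + 4·1 + 7·5 + 4·1 = 49
the East site: 3·0 + 7·1 + 4·2 + 7·3 + 4·0 = 36
the Riverside lot: 3·1 + 7·2 + 4·0 + 7·4 + 4·2 = 53
the North site: 3·4 + 7·5 + 4·3 + 7·1 + 4·3 = 78
the Downtown lot: 3·3 + 7·4 + 4·5 + 7·0 + 4·5 = 77
the West site has the highest Borda score (82).

the West site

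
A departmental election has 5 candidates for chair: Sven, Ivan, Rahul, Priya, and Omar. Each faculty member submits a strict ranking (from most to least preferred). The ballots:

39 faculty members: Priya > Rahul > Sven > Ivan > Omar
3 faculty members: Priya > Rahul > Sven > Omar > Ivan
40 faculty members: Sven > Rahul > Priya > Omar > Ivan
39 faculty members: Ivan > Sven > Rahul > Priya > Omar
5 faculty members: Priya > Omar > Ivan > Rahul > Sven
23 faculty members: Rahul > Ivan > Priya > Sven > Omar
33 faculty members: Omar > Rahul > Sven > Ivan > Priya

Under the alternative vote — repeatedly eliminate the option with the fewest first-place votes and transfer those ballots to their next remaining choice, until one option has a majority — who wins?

Round 1: Sven 40, Ivan 39, Rahul 23, Priya 47, Omar 33. Eliminate Rahul.
Round 2: Sven 40, Ivan 62, Priya 47, Omar 33. Eliminate Omar.
Round 3: Sven 73, Ivan 62, Priya 47. Eliminate Priya.
Round 4: Sven 115, Ivan 67. Sven has a majority.

Sven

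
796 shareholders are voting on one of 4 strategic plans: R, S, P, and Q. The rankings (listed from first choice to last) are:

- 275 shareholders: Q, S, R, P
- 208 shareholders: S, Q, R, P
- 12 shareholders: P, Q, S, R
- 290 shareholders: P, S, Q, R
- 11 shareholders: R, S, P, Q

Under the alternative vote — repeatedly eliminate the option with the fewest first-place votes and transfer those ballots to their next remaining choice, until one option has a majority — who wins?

Round 1: R 11, S 208, P 302, Q 275. Eliminate R.
Round 2: S 219, P 302, Q 275. Eliminate S.
Round 3: P 313, Q 483. Q has a majority.

Q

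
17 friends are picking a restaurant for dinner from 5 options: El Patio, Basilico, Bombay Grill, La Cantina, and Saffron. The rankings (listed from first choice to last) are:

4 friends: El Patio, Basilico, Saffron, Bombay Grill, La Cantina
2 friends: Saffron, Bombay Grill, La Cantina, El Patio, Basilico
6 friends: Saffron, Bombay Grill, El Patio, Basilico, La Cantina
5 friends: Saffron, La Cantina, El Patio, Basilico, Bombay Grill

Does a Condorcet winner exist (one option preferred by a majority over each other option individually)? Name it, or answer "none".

Saffron

Saffron vs El Patio: 13–4 for Saffron.
Saffron vs Basilico: 13–4 for Saffron.
Saffron vs Bombay Grill: 17–0 for Saffron.
Saffron vs La Cantina: 17–0 for Saffron.
Saffron beats every other option head-to-head.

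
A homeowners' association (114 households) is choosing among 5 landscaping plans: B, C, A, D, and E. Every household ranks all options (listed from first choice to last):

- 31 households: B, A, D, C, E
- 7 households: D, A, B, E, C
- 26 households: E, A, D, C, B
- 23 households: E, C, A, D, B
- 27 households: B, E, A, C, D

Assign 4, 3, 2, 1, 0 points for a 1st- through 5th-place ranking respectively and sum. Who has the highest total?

B: 31·4 + 7·2 + 26·0 + 23·0 + 27·4 = 246
C: 31·1 + 7·0 + 26·1 + 23·3 + 27·1 = 153
A: 31·3 + 7·3 + 26·3 + 23·2 + 27·2 = 292
D: 31·2 + 7·4 + 26·2 + 23·1 + 27·0 = 165
E: 31·0 + 7·1 + 26·4 + 23·4 + 27·3 = 284
A has the highest Borda score (292).

A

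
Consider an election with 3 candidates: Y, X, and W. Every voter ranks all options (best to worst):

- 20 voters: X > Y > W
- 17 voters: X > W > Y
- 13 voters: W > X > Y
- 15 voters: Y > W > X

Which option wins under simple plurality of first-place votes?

First-place votes: Y 15, X 37, W 13.
X has the most first-place votes.

X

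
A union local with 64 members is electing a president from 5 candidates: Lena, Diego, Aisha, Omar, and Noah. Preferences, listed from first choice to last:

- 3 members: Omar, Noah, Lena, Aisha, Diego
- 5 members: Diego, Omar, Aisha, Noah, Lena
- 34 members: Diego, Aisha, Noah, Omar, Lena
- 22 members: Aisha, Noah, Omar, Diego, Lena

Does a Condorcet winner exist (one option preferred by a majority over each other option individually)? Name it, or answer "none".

Diego

Diego vs Lena: 61–3 for Diego.
Diego vs Aisha: 39–25 for Diego.
Diego vs Omar: 39–25 for Diego.
Diego vs Noah: 39–25 for Diego.
Diego beats every other option head-to-head.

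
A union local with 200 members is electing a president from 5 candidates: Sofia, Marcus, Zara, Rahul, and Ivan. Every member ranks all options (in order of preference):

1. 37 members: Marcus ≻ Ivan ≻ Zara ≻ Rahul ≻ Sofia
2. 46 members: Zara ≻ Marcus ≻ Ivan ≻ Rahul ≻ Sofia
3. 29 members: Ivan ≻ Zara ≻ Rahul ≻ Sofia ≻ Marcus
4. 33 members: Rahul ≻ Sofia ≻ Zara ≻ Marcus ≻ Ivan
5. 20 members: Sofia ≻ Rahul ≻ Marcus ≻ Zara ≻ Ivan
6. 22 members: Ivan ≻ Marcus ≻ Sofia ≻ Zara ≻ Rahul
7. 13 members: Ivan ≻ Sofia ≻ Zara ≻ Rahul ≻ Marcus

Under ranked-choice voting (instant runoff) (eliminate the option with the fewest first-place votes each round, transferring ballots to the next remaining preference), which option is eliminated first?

Round 1: Sofia 20, Marcus 37, Zara 46, Rahul 33, Ivan 64. Eliminate Sofia.

Sofia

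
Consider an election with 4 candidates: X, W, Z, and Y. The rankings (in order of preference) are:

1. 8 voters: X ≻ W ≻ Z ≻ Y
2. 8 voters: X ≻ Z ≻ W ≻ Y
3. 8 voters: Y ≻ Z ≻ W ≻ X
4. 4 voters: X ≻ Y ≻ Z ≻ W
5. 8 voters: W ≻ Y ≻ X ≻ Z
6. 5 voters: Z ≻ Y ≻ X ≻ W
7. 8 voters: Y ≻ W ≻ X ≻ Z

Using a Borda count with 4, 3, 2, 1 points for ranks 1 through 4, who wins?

X: 8·4 + 8·4 + 8·1 + 4·4 + 8·2 + 5·2 + 8·2 = 130
W: 8·3 + 8·2 + 8·2 + 4·1 + 8·4 + 5·1 + 8·3 = 121
Z: 8·2 + 8·3 + 8·3 + 4·2 + 8·1 + 5·4 + 8·1 = 108
Y: 8·1 + 8·1 + 8·4 + 4·3 + 8·3 + 5·3 + 8·4 = 131
Y has the highest Borda score (131).

Y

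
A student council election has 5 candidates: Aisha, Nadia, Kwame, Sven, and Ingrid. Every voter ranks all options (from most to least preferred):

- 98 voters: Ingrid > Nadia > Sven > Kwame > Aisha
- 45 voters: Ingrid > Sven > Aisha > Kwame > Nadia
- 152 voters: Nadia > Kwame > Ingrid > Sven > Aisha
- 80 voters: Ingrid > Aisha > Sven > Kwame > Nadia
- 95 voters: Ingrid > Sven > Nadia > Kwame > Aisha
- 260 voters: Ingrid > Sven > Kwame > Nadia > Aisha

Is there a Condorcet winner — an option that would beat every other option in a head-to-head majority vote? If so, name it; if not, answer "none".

Ingrid vs Aisha: 730–0 for Ingrid.
Ingrid vs Nadia: 578–152 for Ingrid.
Ingrid vs Kwame: 578–152 for Ingrid.
Ingrid vs Sven: 730–0 for Ingrid.
Ingrid beats every other option head-to-head.

Ingrid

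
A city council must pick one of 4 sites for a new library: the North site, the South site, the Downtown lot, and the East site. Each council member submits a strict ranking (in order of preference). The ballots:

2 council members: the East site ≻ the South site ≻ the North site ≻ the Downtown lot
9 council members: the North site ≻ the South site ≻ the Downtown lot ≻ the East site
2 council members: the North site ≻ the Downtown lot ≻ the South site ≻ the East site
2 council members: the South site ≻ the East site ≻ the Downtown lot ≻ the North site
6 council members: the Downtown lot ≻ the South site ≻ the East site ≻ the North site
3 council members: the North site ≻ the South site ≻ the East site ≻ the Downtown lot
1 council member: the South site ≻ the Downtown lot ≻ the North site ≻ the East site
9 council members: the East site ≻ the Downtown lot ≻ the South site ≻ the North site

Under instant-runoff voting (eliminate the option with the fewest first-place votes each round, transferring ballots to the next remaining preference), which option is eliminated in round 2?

the Downtown lot

Round 1: the North site 14, the South site 3, the Downtown lot 6, the East site 11. Eliminate the South site.
Round 2: the North site 14, the Downtown lot 7, the East site 13. Eliminate the Downtown lot.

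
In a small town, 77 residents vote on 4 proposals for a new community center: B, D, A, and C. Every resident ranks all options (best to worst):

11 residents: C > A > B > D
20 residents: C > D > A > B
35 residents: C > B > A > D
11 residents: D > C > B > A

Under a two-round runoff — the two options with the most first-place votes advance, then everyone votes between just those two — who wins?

Round 1 first-place votes: B 0, D 11, A 0, C 66.
C and D advance.
Runoff: C is preferred to D by 66 voters; D by 11.
C wins the runoff.

C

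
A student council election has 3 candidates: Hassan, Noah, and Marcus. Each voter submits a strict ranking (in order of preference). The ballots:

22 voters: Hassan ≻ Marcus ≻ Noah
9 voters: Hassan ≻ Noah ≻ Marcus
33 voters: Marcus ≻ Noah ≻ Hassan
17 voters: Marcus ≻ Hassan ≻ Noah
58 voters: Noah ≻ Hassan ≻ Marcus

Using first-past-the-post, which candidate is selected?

First-place votes: Hassan 31, Noah 58, Marcus 50.
Noah has the most first-place votes.

Noah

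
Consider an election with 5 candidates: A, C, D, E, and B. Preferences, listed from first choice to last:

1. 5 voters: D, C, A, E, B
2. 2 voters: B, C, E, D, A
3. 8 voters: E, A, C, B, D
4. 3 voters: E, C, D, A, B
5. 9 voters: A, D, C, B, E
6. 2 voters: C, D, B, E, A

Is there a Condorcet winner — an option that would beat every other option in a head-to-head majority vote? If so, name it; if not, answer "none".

none

Checking pairwise contests:
E beats A 15–14.
A beats C 17–12.
A beats D 17–12.
C beats E 18–11.
A beats B 25–4.
Every option loses at least one head-to-head, so there is no Condorcet winner.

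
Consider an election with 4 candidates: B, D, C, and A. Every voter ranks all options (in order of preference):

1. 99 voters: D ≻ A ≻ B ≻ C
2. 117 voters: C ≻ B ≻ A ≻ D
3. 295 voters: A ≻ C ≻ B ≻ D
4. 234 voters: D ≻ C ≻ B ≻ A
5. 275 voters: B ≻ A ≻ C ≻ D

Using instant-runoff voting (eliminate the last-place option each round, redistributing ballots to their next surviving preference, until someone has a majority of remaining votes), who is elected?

Round 1: B 275, D 333, C 117, A 295. Eliminate C.
Round 2: B 392, D 333, A 295. Eliminate A.
Round 3: B 687, D 333. B has a majority.

B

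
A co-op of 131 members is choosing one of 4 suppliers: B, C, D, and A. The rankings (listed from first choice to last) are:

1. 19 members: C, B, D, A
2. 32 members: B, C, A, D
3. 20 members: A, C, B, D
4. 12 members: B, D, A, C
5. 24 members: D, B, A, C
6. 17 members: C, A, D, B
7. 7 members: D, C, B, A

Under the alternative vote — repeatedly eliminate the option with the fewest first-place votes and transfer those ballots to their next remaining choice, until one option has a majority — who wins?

Round 1: B 44, C 36, D 31, A 20. Eliminate A.
Round 2: B 44, C 56, D 31. Eliminate D.
Round 3: B 68, C 63. B has a majority.

B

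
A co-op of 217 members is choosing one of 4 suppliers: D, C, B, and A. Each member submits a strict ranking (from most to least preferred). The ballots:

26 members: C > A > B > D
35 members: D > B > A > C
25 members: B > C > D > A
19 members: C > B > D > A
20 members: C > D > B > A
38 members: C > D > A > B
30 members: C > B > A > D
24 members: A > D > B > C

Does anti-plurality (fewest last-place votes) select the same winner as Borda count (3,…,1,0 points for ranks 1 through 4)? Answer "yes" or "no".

no

Anti-plurality — last-place votes: D 56, C 59, B 38, A 64. Winner: B.
Borda — scores: D 313, C 449, B 313, A 227. Winner: C.
The two methods disagree.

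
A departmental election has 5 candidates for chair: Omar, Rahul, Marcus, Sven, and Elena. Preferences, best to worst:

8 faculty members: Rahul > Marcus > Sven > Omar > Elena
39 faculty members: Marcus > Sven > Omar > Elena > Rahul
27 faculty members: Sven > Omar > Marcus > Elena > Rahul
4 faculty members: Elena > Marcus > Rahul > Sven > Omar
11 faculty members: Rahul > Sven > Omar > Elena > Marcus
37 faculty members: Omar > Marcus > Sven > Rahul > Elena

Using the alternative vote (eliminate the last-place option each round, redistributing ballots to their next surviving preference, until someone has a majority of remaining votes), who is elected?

Round 1: Omar 37, Rahul 19, Marcus 39, Sven 27, Elena 4. Eliminate Elena.
Round 2: Omar 37, Rahul 19, Marcus 43, Sven 27. Eliminate Rahul.
Round 3: Omar 37, Marcus 51, Sven 38. Eliminate Omar.
Round 4: Marcus 88, Sven 38. Marcus has a majority.

Marcus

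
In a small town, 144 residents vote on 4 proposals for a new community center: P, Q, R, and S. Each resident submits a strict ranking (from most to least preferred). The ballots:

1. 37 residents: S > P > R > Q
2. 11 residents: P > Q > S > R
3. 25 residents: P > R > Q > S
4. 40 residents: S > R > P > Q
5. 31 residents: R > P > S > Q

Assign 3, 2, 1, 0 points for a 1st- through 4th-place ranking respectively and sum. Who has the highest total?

P

P: 37·2 + 11·3 + 25·3 + 40·1 + 31·2 = 284
Q: 37·0 + 11·2 + 25·1 + 40·0 + 31·0 = 47
R: 37·1 + 11·0 + 25·2 + 40·2 + 31·3 = 260
S: 37·3 + 11·1 + 25·0 + 40·3 + 31·1 = 273
P has the highest Borda score (284).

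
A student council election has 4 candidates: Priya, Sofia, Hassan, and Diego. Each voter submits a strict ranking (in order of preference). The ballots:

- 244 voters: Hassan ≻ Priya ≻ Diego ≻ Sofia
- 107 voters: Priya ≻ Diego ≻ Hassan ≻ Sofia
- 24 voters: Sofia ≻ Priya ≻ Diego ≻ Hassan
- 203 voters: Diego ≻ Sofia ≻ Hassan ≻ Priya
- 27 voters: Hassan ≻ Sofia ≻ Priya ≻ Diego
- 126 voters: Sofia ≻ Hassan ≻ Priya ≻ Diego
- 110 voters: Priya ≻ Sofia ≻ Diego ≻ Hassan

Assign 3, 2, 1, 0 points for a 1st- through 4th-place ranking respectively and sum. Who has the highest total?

Hassan

Priya: 244·2 + 107·3 + 24·2 + 203·0 + 27·1 + 126·1 + 110·3 = 1340
Sofia: 244·0 + 107·0 + 24·3 + 203·2 + 27·2 + 126·3 + 110·2 = 1130
Hassan: 244·3 + 107·1 + 24·0 + 203·1 + 27·3 + 126·2 + 110·0 = 1375
Diego: 244·1 + 107·2 + 24·1 + 203·3 + 27·0 + 126·0 + 110·1 = 1201
Hassan has the highest Borda score (1375).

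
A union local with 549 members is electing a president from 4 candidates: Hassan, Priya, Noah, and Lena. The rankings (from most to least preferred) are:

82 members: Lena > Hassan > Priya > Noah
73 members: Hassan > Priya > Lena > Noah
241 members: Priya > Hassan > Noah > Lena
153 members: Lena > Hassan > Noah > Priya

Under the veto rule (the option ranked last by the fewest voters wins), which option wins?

Hassan

Last-place votes: Hassan 0, Priya 153, Noah 155, Lena 241.
Hassan is ranked last by the fewest voters, so Hassan wins.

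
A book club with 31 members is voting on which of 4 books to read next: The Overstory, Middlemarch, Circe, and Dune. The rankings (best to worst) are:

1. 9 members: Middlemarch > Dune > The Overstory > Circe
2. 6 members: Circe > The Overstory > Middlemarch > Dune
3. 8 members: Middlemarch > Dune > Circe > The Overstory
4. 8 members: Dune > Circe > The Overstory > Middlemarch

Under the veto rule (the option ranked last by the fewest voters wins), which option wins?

Dune

Last-place votes: The Overstory 8, Middlemarch 8, Circe 9, Dune 6.
Dune is ranked last by the fewest voters, so Dune wins.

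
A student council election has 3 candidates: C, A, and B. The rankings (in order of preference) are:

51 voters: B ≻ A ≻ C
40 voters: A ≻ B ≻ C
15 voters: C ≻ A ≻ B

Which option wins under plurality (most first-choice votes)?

First-place votes: C 15, A 40, B 51.
B has the most first-place votes.

B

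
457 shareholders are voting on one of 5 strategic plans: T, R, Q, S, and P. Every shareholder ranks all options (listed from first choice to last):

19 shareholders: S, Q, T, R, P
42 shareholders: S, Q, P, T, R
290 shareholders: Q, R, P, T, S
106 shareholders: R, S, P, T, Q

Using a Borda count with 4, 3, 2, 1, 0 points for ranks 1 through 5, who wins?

T: 19·2 + 42·1 + 290·1 + 106·1 = 476
R: 19·1 + 42·0 + 290·3 + 106·4 = 1313
Q: 19·3 + 42·3 + 290·4 + 106·0 = 1343
S: 19·4 + 42·4 + 290·0 + 106·3 = 562
P: 19·0 + 42·2 + 290·2 + 106·2 = 876
Q has the highest Borda score (1343).

Q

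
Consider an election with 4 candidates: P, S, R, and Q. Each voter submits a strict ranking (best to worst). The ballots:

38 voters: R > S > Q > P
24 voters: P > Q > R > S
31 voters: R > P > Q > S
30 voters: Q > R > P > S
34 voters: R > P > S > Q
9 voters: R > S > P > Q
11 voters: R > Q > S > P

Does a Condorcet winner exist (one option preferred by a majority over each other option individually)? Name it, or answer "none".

R vs P: 153–24 for R.
R vs S: 177–0 for R.
R vs Q: 123–54 for R.
R beats every other option head-to-head.

R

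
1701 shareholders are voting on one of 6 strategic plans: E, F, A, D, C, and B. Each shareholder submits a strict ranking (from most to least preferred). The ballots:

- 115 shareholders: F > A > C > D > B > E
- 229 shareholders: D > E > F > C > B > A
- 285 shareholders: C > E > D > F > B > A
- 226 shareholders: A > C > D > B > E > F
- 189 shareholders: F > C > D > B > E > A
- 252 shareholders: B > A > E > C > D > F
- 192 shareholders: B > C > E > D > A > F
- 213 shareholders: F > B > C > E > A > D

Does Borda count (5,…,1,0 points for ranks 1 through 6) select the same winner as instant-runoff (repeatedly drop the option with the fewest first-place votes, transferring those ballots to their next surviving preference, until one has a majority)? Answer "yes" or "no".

Borda — scores: E 4229, F 3842, A 3003, D 4111, C 5799, B 4531. Winner: C.
Instant-runoff — R1 E 0, F 517, A 226, D 229, C 285, B 444 (E out); R2 F 517, A 226, D 229, C 285, B 444 (A out); R3 F 517, D 229, C 511, B 444 (D out); R4 F 746, C 511, B 444 (B out); R5 F 746, C 955 (C winner). Winner: C.
The two methods agree.

yes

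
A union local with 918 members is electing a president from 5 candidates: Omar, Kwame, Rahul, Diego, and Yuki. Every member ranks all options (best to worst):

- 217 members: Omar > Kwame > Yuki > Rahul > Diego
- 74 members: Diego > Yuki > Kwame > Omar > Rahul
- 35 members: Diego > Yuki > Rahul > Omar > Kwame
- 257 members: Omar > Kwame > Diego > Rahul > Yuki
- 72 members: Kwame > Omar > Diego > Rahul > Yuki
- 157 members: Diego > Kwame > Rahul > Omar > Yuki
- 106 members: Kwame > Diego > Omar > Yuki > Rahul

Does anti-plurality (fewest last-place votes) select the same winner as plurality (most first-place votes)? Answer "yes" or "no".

yes

Anti-plurality — last-place votes: Omar 0, Kwame 35, Rahul 180, Diego 217, Yuki 486. Winner: Omar.
Plurality — first-place votes: Omar 474, Kwame 178, Rahul 0, Diego 266, Yuki 0. Winner: Omar.
The two methods agree.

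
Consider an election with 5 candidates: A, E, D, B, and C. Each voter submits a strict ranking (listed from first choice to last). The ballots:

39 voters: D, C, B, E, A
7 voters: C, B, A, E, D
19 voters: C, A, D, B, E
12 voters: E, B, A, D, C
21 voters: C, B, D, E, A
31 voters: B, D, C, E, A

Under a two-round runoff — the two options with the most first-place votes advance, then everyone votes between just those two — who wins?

D

Round 1 first-place votes: A 0, E 12, D 39, B 31, C 47.
C and D advance.
Runoff: C is preferred to D by 47 voters; D by 82.
D wins the runoff.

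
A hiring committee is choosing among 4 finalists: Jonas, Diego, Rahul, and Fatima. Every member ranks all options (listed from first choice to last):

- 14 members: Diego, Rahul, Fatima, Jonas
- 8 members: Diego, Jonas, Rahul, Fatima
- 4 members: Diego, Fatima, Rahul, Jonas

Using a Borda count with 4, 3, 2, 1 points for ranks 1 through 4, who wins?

Diego

Jonas: 14·1 + 8·3 + 4·1 = 42
Diego: 14·4 + 8·4 + 4·4 = 104
Rahul: 14·3 + 8·2 + 4·2 = 66
Fatima: 14·2 + 8·1 + 4·3 = 48
Diego has the highest Borda score (104).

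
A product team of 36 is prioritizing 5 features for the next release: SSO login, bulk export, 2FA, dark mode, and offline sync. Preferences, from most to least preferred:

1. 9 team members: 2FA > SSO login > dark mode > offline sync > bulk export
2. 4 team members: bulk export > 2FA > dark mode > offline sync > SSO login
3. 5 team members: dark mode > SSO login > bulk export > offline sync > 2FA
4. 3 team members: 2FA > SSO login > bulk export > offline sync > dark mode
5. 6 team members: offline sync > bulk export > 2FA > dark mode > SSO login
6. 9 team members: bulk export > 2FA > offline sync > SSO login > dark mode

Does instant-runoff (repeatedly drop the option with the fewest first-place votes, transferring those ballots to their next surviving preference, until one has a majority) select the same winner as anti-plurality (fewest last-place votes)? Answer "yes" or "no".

Instant-runoff — R1 SSO login 0, bulk export 13, 2FA 12, dark mode 5, offline sync 6 (SSO login out); R2 bulk export 13, 2FA 12, dark mode 5, offline sync 6 (dark mode out); R3 bulk export 18, 2FA 12, offline sync 6 (offline sync out); R4 bulk export 24, 2FA 12 (bulk export winner). Winner: bulk export.
Anti-plurality — last-place votes: SSO login 10, bulk export 9, 2FA 5, dark mode 12, offline sync 0. Winner: offline sync.
The two methods disagree.

no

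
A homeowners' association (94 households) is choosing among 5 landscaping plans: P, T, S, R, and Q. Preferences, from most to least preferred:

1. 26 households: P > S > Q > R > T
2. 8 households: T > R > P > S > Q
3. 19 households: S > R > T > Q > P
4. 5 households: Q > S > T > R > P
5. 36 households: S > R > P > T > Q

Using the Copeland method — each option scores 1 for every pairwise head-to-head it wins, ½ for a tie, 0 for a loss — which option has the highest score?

P: beats T and Q; loses to S and R → score 2.
T: beats Q; loses to P, S, and R → score 1.
S: beats P, T, R, and Q → score 4.
R: beats P, T, and Q; loses to S → score 3.
Q: loses to P, T, S, and R → score 0.
S has the best pairwise record.

S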